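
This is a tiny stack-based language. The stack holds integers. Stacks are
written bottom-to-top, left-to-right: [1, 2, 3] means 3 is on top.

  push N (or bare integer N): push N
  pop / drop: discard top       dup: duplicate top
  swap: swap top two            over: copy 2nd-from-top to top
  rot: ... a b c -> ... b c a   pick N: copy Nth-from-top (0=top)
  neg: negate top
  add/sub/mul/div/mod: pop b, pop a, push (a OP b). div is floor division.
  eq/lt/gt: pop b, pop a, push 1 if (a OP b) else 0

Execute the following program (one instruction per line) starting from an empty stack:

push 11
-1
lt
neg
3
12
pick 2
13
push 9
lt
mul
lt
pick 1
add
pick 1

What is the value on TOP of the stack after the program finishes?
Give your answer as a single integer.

After 'push 11': [11]
After 'push -1': [11, -1]
After 'lt': [0]
After 'neg': [0]
After 'push 3': [0, 3]
After 'push 12': [0, 3, 12]
After 'pick 2': [0, 3, 12, 0]
After 'push 13': [0, 3, 12, 0, 13]
After 'push 9': [0, 3, 12, 0, 13, 9]
After 'lt': [0, 3, 12, 0, 0]
After 'mul': [0, 3, 12, 0]
After 'lt': [0, 3, 0]
After 'pick 1': [0, 3, 0, 3]
After 'add': [0, 3, 3]
After 'pick 1': [0, 3, 3, 3]

Answer: 3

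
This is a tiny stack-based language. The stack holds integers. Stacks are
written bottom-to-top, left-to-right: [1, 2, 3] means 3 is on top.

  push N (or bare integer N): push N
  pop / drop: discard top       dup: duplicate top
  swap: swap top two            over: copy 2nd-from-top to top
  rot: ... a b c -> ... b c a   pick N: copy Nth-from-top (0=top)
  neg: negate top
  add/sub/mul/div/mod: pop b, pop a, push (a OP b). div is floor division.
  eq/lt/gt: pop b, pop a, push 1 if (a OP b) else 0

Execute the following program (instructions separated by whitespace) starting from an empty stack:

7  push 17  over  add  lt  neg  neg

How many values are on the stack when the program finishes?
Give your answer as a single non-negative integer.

After 'push 7': stack = [7] (depth 1)
After 'push 17': stack = [7, 17] (depth 2)
After 'over': stack = [7, 17, 7] (depth 3)
After 'add': stack = [7, 24] (depth 2)
After 'lt': stack = [1] (depth 1)
After 'neg': stack = [-1] (depth 1)
After 'neg': stack = [1] (depth 1)

Answer: 1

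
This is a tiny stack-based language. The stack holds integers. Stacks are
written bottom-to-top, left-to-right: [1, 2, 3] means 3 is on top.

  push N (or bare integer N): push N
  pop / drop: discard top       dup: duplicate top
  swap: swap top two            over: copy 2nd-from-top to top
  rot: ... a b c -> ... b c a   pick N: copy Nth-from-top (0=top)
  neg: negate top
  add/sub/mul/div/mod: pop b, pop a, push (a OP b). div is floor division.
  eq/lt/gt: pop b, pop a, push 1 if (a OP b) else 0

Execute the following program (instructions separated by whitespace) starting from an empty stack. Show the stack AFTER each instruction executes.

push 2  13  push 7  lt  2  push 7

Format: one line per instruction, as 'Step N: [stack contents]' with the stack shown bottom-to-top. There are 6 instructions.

Step 1: [2]
Step 2: [2, 13]
Step 3: [2, 13, 7]
Step 4: [2, 0]
Step 5: [2, 0, 2]
Step 6: [2, 0, 2, 7]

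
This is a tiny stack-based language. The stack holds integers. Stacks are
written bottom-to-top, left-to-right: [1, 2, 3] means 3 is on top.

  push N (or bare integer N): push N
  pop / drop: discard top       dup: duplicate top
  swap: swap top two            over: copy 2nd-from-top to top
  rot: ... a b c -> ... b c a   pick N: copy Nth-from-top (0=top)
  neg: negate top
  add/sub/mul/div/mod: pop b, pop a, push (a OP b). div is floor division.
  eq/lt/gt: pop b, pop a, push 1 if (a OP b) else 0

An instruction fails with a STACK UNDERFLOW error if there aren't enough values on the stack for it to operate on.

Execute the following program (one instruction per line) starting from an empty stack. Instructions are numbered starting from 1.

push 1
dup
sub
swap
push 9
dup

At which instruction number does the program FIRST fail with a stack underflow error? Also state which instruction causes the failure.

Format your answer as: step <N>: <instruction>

Step 1 ('push 1'): stack = [1], depth = 1
Step 2 ('dup'): stack = [1, 1], depth = 2
Step 3 ('sub'): stack = [0], depth = 1
Step 4 ('swap'): needs 2 value(s) but depth is 1 — STACK UNDERFLOW

Answer: step 4: swap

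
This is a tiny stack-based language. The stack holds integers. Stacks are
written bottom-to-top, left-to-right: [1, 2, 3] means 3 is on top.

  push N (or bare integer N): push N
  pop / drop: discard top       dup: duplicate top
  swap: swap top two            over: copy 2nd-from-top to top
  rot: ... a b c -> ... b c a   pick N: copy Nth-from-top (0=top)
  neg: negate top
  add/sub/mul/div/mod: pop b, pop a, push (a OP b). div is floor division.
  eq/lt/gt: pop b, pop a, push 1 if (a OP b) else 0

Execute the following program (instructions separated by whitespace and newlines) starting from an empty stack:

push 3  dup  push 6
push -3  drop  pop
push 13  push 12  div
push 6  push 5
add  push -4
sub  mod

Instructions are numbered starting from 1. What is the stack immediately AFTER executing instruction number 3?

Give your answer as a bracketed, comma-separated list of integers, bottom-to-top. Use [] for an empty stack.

Step 1 ('push 3'): [3]
Step 2 ('dup'): [3, 3]
Step 3 ('push 6'): [3, 3, 6]

Answer: [3, 3, 6]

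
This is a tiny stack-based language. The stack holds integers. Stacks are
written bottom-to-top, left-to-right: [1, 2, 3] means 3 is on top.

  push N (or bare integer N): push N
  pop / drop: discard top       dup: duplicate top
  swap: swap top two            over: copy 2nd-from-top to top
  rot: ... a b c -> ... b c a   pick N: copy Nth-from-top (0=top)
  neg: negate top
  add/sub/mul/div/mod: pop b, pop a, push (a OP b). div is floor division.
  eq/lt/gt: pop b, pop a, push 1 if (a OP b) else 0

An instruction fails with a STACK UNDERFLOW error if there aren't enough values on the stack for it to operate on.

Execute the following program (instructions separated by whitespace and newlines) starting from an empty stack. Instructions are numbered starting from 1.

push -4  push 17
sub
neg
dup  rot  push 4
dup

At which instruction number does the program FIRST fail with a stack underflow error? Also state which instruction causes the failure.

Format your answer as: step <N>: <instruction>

Answer: step 6: rot

Derivation:
Step 1 ('push -4'): stack = [-4], depth = 1
Step 2 ('push 17'): stack = [-4, 17], depth = 2
Step 3 ('sub'): stack = [-21], depth = 1
Step 4 ('neg'): stack = [21], depth = 1
Step 5 ('dup'): stack = [21, 21], depth = 2
Step 6 ('rot'): needs 3 value(s) but depth is 2 — STACK UNDERFLOW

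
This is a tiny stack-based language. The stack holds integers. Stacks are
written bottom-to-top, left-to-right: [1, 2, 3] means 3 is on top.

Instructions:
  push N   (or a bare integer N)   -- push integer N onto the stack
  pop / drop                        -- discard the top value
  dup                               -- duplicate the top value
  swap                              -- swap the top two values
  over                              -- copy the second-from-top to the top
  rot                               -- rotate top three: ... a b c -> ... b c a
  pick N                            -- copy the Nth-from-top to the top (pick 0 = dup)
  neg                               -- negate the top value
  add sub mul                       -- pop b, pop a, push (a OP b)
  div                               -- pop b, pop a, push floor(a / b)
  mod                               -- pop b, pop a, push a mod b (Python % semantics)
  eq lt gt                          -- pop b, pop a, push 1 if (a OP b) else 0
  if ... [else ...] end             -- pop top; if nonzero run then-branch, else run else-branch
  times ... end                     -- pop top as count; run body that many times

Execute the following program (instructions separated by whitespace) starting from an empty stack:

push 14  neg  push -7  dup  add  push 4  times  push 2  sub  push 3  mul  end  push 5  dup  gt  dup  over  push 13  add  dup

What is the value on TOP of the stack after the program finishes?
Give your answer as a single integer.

After 'push 14': [14]
After 'neg': [-14]
After 'push -7': [-14, -7]
After 'dup': [-14, -7, -7]
After 'add': [-14, -14]
After 'push 4': [-14, -14, 4]
After 'times': [-14, -14]
After 'push 2': [-14, -14, 2]
After 'sub': [-14, -16]
After 'push 3': [-14, -16, 3]
  ...
After 'push 3': [-14, -458, 3]
After 'mul': [-14, -1374]
After 'push 5': [-14, -1374, 5]
After 'dup': [-14, -1374, 5, 5]
After 'gt': [-14, -1374, 0]
After 'dup': [-14, -1374, 0, 0]
After 'over': [-14, -1374, 0, 0, 0]
After 'push 13': [-14, -1374, 0, 0, 0, 13]
After 'add': [-14, -1374, 0, 0, 13]
After 'dup': [-14, -1374, 0, 0, 13, 13]

Answer: 13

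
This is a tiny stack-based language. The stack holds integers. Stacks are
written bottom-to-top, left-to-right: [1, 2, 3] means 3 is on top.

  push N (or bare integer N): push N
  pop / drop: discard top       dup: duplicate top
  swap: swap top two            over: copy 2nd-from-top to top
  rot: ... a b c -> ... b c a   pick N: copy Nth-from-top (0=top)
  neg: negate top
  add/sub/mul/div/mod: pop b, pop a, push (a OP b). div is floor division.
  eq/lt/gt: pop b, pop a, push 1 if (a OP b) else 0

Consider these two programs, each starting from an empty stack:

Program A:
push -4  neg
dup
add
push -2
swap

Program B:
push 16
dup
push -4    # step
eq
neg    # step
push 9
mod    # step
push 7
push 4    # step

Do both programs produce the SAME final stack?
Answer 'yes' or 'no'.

Answer: no

Derivation:
Program A trace:
  After 'push -4': [-4]
  After 'neg': [4]
  After 'dup': [4, 4]
  After 'add': [8]
  After 'push -2': [8, -2]
  After 'swap': [-2, 8]
Program A final stack: [-2, 8]

Program B trace:
  After 'push 16': [16]
  After 'dup': [16, 16]
  After 'push -4': [16, 16, -4]
  After 'eq': [16, 0]
  After 'neg': [16, 0]
  After 'push 9': [16, 0, 9]
  After 'mod': [16, 0]
  After 'push 7': [16, 0, 7]
  After 'push 4': [16, 0, 7, 4]
Program B final stack: [16, 0, 7, 4]
Same: no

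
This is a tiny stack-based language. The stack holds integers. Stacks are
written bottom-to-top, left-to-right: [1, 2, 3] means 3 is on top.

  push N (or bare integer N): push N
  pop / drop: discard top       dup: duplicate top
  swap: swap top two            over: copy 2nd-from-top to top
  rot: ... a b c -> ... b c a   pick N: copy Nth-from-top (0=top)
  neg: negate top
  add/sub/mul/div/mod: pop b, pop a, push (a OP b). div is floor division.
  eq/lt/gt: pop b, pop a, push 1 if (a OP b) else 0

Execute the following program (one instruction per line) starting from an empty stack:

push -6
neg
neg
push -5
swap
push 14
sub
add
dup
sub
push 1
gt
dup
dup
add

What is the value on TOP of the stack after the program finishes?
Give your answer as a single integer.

Answer: 0

Derivation:
After 'push -6': [-6]
After 'neg': [6]
After 'neg': [-6]
After 'push -5': [-6, -5]
After 'swap': [-5, -6]
After 'push 14': [-5, -6, 14]
After 'sub': [-5, -20]
After 'add': [-25]
After 'dup': [-25, -25]
After 'sub': [0]
After 'push 1': [0, 1]
After 'gt': [0]
After 'dup': [0, 0]
After 'dup': [0, 0, 0]
After 'add': [0, 0]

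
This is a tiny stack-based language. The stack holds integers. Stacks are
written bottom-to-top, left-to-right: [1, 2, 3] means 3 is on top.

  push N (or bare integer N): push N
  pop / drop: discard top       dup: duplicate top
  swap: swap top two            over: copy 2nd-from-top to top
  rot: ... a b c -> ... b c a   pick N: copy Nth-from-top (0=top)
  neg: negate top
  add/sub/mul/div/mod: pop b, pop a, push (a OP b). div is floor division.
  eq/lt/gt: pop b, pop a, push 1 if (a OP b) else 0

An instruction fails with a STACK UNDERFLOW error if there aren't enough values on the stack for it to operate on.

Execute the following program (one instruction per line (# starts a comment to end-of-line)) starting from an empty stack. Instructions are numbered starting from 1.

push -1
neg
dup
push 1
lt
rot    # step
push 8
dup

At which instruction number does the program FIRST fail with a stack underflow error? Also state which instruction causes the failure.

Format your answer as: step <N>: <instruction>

Step 1 ('push -1'): stack = [-1], depth = 1
Step 2 ('neg'): stack = [1], depth = 1
Step 3 ('dup'): stack = [1, 1], depth = 2
Step 4 ('push 1'): stack = [1, 1, 1], depth = 3
Step 5 ('lt'): stack = [1, 0], depth = 2
Step 6 ('rot'): needs 3 value(s) but depth is 2 — STACK UNDERFLOW

Answer: step 6: rot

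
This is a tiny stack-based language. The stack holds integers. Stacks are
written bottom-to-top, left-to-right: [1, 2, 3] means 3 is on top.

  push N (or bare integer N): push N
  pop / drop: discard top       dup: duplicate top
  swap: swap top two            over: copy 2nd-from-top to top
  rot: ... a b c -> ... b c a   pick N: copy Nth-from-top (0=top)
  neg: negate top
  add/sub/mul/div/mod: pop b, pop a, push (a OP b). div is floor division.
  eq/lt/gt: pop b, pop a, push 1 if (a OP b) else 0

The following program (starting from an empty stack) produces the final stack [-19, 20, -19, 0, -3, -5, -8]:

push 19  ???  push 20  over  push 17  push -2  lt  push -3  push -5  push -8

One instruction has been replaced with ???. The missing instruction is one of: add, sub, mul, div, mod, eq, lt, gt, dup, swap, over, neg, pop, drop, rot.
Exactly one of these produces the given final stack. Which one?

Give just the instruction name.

Answer: neg

Derivation:
Stack before ???: [19]
Stack after ???:  [-19]
The instruction that transforms [19] -> [-19] is: neg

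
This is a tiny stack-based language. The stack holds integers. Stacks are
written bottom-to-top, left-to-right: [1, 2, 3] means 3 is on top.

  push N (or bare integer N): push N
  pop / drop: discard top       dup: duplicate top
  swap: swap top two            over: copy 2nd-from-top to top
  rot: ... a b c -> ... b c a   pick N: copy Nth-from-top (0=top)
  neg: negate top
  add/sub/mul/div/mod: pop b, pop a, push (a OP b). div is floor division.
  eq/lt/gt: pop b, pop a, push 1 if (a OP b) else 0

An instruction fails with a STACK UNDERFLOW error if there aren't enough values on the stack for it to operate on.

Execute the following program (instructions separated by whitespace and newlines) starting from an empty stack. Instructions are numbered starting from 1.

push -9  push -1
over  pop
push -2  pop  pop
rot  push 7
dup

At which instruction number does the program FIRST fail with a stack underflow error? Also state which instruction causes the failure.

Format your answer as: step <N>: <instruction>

Answer: step 8: rot

Derivation:
Step 1 ('push -9'): stack = [-9], depth = 1
Step 2 ('push -1'): stack = [-9, -1], depth = 2
Step 3 ('over'): stack = [-9, -1, -9], depth = 3
Step 4 ('pop'): stack = [-9, -1], depth = 2
Step 5 ('push -2'): stack = [-9, -1, -2], depth = 3
Step 6 ('pop'): stack = [-9, -1], depth = 2
Step 7 ('pop'): stack = [-9], depth = 1
Step 8 ('rot'): needs 3 value(s) but depth is 1 — STACK UNDERFLOW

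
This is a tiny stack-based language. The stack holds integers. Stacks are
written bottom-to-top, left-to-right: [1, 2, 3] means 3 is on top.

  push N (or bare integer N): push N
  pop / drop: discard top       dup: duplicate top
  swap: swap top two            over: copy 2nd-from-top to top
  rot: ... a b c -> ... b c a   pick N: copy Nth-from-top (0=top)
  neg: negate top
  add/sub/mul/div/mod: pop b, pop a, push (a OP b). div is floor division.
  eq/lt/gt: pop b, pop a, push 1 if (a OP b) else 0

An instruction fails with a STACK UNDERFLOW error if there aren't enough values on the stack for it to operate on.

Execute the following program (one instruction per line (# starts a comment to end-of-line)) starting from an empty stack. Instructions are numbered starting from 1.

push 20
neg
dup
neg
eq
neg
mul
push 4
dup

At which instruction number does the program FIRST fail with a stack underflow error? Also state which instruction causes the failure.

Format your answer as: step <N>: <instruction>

Answer: step 7: mul

Derivation:
Step 1 ('push 20'): stack = [20], depth = 1
Step 2 ('neg'): stack = [-20], depth = 1
Step 3 ('dup'): stack = [-20, -20], depth = 2
Step 4 ('neg'): stack = [-20, 20], depth = 2
Step 5 ('eq'): stack = [0], depth = 1
Step 6 ('neg'): stack = [0], depth = 1
Step 7 ('mul'): needs 2 value(s) but depth is 1 — STACK UNDERFLOW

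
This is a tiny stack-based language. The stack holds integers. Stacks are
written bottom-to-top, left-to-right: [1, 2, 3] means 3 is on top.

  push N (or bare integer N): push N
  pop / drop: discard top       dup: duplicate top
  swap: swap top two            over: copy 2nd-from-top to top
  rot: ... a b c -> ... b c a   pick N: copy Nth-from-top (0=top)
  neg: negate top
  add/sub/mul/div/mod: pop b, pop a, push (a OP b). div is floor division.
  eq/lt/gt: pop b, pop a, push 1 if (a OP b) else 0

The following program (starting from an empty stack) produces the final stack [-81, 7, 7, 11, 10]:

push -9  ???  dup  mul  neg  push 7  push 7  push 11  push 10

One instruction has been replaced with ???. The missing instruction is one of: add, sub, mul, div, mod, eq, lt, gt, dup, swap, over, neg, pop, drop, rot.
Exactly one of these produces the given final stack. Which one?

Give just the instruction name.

Answer: neg

Derivation:
Stack before ???: [-9]
Stack after ???:  [9]
The instruction that transforms [-9] -> [9] is: neg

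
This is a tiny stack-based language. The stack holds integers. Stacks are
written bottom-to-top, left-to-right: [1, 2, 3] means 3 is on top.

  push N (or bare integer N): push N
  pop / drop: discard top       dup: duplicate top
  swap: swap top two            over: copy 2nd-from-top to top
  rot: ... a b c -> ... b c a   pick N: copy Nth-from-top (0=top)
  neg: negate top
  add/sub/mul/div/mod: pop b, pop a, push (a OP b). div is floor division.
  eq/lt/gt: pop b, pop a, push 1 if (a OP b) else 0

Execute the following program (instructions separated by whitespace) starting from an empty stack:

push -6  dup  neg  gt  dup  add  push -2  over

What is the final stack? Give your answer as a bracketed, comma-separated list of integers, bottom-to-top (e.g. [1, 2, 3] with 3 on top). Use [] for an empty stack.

Answer: [0, -2, 0]

Derivation:
After 'push -6': [-6]
After 'dup': [-6, -6]
After 'neg': [-6, 6]
After 'gt': [0]
After 'dup': [0, 0]
After 'add': [0]
After 'push -2': [0, -2]
After 'over': [0, -2, 0]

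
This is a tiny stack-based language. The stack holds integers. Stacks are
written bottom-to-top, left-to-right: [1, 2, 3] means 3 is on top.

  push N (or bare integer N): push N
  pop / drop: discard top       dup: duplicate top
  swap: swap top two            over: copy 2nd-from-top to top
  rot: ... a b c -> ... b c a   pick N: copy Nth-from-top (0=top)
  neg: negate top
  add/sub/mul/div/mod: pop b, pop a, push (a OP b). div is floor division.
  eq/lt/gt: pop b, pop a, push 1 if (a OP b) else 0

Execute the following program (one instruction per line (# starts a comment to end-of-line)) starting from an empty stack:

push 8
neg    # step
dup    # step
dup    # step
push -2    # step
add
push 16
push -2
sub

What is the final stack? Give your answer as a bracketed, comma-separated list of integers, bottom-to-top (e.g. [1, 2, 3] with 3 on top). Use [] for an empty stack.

After 'push 8': [8]
After 'neg': [-8]
After 'dup': [-8, -8]
After 'dup': [-8, -8, -8]
After 'push -2': [-8, -8, -8, -2]
After 'add': [-8, -8, -10]
After 'push 16': [-8, -8, -10, 16]
After 'push -2': [-8, -8, -10, 16, -2]
After 'sub': [-8, -8, -10, 18]

Answer: [-8, -8, -10, 18]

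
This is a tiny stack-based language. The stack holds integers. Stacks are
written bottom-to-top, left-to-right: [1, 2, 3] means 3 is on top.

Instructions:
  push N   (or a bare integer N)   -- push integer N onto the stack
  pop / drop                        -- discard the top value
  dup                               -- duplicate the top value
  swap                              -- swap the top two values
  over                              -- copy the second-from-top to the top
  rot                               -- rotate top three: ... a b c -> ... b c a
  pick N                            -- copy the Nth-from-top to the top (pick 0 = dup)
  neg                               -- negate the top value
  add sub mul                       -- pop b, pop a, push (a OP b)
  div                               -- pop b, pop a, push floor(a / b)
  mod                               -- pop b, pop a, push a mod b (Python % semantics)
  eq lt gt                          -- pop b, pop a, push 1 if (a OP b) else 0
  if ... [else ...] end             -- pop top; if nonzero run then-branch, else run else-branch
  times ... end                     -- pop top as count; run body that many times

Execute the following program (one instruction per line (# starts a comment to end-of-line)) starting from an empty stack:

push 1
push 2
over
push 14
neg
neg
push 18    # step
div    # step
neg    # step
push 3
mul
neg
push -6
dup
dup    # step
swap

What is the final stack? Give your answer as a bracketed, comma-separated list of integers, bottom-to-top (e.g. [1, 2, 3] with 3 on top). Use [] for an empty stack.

Answer: [1, 2, 1, 0, -6, -6, -6]

Derivation:
After 'push 1': [1]
After 'push 2': [1, 2]
After 'over': [1, 2, 1]
After 'push 14': [1, 2, 1, 14]
After 'neg': [1, 2, 1, -14]
After 'neg': [1, 2, 1, 14]
After 'push 18': [1, 2, 1, 14, 18]
After 'div': [1, 2, 1, 0]
After 'neg': [1, 2, 1, 0]
After 'push 3': [1, 2, 1, 0, 3]
After 'mul': [1, 2, 1, 0]
After 'neg': [1, 2, 1, 0]
After 'push -6': [1, 2, 1, 0, -6]
After 'dup': [1, 2, 1, 0, -6, -6]
After 'dup': [1, 2, 1, 0, -6, -6, -6]
After 'swap': [1, 2, 1, 0, -6, -6, -6]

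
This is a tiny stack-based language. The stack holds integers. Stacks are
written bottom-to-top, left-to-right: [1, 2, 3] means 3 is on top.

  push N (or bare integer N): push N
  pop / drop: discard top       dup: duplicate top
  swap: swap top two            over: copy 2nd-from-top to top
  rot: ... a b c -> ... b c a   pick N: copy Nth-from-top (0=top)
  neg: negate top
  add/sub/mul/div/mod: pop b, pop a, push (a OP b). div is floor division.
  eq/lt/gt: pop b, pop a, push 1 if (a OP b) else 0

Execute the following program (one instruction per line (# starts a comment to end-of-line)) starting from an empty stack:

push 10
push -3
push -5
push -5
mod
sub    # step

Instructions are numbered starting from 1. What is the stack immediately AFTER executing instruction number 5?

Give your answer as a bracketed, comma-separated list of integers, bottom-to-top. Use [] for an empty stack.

Step 1 ('push 10'): [10]
Step 2 ('push -3'): [10, -3]
Step 3 ('push -5'): [10, -3, -5]
Step 4 ('push -5'): [10, -3, -5, -5]
Step 5 ('mod'): [10, -3, 0]

Answer: [10, -3, 0]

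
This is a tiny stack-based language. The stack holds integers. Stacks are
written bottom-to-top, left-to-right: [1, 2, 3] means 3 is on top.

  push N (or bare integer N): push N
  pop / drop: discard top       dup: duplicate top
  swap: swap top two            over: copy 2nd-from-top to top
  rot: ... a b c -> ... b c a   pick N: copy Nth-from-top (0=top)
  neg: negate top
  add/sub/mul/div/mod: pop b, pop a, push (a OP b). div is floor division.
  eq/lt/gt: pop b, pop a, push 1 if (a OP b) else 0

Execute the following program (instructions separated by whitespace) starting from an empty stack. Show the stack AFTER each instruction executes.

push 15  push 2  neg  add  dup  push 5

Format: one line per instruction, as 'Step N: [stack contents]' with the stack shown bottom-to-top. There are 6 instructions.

Step 1: [15]
Step 2: [15, 2]
Step 3: [15, -2]
Step 4: [13]
Step 5: [13, 13]
Step 6: [13, 13, 5]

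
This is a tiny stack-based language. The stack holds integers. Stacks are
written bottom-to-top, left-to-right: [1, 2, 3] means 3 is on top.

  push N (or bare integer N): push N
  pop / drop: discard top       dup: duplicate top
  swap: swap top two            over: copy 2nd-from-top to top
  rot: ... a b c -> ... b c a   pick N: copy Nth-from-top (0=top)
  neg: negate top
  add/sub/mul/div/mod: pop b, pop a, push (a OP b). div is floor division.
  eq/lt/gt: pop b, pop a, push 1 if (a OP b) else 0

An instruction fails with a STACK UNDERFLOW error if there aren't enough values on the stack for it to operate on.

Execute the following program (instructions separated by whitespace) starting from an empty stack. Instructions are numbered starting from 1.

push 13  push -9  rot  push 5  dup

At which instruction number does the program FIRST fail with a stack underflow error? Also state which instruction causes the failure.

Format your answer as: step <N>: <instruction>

Step 1 ('push 13'): stack = [13], depth = 1
Step 2 ('push -9'): stack = [13, -9], depth = 2
Step 3 ('rot'): needs 3 value(s) but depth is 2 — STACK UNDERFLOW

Answer: step 3: rot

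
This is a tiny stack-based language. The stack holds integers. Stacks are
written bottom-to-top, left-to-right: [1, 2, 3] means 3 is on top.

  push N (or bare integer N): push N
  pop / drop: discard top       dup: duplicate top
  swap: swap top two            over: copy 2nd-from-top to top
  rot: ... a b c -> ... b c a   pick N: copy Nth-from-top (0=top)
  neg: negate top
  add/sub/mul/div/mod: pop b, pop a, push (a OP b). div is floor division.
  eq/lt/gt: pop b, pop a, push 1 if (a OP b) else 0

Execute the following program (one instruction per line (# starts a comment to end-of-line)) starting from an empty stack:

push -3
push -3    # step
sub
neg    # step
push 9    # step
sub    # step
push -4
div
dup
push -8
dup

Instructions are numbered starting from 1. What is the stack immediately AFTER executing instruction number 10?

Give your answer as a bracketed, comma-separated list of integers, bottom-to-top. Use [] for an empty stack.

Step 1 ('push -3'): [-3]
Step 2 ('push -3'): [-3, -3]
Step 3 ('sub'): [0]
Step 4 ('neg'): [0]
Step 5 ('push 9'): [0, 9]
Step 6 ('sub'): [-9]
Step 7 ('push -4'): [-9, -4]
Step 8 ('div'): [2]
Step 9 ('dup'): [2, 2]
Step 10 ('push -8'): [2, 2, -8]

Answer: [2, 2, -8]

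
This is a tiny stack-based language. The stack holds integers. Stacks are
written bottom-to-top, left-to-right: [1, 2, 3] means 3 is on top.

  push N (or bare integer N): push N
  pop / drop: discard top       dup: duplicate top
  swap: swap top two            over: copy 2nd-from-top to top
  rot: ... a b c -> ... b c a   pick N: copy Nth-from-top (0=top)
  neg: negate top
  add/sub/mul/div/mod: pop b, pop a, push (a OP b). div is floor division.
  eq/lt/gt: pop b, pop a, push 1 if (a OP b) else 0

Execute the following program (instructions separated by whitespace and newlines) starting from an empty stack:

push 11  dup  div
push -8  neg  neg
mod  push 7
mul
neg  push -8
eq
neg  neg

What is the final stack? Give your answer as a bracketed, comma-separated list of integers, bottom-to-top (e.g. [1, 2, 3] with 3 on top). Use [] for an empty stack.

Answer: [0]

Derivation:
After 'push 11': [11]
After 'dup': [11, 11]
After 'div': [1]
After 'push -8': [1, -8]
After 'neg': [1, 8]
After 'neg': [1, -8]
After 'mod': [-7]
After 'push 7': [-7, 7]
After 'mul': [-49]
After 'neg': [49]
After 'push -8': [49, -8]
After 'eq': [0]
After 'neg': [0]
After 'neg': [0]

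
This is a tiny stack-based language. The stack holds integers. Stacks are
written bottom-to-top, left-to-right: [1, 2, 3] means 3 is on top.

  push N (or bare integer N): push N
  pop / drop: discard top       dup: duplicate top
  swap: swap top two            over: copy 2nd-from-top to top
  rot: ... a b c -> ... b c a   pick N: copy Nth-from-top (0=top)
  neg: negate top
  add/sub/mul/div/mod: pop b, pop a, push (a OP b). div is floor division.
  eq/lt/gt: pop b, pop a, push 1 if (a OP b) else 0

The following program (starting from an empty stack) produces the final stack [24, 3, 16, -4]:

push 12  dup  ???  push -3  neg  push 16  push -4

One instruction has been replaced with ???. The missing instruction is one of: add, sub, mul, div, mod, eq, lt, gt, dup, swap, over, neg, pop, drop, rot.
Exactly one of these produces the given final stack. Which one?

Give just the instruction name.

Stack before ???: [12, 12]
Stack after ???:  [24]
The instruction that transforms [12, 12] -> [24] is: add

Answer: add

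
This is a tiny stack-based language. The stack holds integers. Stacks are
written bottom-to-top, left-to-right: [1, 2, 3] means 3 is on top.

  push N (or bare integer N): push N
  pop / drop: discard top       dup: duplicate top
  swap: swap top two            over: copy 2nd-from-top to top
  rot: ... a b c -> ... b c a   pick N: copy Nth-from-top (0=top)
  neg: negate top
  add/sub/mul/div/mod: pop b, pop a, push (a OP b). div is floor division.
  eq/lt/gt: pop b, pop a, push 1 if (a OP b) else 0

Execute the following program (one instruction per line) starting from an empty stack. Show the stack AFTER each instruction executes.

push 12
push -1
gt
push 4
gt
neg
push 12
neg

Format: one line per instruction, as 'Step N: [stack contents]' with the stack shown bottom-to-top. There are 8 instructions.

Step 1: [12]
Step 2: [12, -1]
Step 3: [1]
Step 4: [1, 4]
Step 5: [0]
Step 6: [0]
Step 7: [0, 12]
Step 8: [0, -12]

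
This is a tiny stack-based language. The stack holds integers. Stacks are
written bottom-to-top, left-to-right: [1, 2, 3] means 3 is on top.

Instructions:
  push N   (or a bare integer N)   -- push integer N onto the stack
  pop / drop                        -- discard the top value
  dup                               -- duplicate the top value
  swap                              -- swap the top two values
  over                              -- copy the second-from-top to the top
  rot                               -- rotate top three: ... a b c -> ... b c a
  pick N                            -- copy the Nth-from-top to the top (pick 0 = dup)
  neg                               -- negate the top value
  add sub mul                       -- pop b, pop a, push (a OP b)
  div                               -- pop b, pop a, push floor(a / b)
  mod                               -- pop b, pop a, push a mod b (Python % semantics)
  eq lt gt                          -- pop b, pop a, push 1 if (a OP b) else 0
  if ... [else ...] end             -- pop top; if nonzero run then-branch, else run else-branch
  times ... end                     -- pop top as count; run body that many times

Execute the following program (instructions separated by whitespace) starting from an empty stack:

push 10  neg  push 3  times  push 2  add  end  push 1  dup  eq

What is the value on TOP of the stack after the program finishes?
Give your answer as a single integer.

After 'push 10': [10]
After 'neg': [-10]
After 'push 3': [-10, 3]
After 'times': [-10]
After 'push 2': [-10, 2]
After 'add': [-8]
After 'push 2': [-8, 2]
After 'add': [-6]
After 'push 2': [-6, 2]
After 'add': [-4]
After 'push 1': [-4, 1]
After 'dup': [-4, 1, 1]
After 'eq': [-4, 1]

Answer: 1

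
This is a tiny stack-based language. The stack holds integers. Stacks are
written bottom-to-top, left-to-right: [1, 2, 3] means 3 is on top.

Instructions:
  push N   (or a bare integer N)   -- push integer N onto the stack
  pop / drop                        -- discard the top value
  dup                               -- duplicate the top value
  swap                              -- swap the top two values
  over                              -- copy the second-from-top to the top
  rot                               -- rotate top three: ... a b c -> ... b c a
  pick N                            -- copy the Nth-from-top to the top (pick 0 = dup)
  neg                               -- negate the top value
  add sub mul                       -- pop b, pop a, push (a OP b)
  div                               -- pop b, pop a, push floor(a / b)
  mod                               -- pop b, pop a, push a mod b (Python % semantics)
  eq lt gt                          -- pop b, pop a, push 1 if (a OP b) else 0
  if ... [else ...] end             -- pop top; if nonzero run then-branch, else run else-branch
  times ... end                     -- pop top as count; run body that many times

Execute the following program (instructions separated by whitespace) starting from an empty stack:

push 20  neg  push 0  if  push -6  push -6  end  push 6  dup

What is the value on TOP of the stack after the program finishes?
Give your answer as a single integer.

Answer: 6

Derivation:
After 'push 20': [20]
After 'neg': [-20]
After 'push 0': [-20, 0]
After 'if': [-20]
After 'push 6': [-20, 6]
After 'dup': [-20, 6, 6]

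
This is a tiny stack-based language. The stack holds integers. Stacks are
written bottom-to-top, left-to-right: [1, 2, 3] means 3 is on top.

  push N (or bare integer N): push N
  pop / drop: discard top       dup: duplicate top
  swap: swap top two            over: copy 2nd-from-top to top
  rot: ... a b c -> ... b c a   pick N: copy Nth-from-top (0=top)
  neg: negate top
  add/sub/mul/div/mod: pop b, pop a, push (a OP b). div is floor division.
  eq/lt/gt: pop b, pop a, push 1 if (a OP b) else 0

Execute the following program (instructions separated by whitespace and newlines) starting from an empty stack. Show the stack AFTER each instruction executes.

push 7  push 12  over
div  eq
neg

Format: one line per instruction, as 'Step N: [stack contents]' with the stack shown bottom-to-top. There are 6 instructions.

Step 1: [7]
Step 2: [7, 12]
Step 3: [7, 12, 7]
Step 4: [7, 1]
Step 5: [0]
Step 6: [0]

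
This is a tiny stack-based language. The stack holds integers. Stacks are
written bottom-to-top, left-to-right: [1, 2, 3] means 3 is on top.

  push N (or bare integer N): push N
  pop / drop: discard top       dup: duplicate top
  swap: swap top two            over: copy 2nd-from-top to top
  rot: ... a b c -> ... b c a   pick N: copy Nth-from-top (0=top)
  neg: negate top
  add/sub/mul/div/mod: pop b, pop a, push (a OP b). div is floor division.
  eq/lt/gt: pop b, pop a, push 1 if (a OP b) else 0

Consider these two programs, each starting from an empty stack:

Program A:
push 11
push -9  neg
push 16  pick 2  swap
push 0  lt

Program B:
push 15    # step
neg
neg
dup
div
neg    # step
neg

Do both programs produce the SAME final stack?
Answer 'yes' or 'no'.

Answer: no

Derivation:
Program A trace:
  After 'push 11': [11]
  After 'push -9': [11, -9]
  After 'neg': [11, 9]
  After 'push 16': [11, 9, 16]
  After 'pick 2': [11, 9, 16, 11]
  After 'swap': [11, 9, 11, 16]
  After 'push 0': [11, 9, 11, 16, 0]
  After 'lt': [11, 9, 11, 0]
Program A final stack: [11, 9, 11, 0]

Program B trace:
  After 'push 15': [15]
  After 'neg': [-15]
  After 'neg': [15]
  After 'dup': [15, 15]
  After 'div': [1]
  After 'neg': [-1]
  After 'neg': [1]
Program B final stack: [1]
Same: no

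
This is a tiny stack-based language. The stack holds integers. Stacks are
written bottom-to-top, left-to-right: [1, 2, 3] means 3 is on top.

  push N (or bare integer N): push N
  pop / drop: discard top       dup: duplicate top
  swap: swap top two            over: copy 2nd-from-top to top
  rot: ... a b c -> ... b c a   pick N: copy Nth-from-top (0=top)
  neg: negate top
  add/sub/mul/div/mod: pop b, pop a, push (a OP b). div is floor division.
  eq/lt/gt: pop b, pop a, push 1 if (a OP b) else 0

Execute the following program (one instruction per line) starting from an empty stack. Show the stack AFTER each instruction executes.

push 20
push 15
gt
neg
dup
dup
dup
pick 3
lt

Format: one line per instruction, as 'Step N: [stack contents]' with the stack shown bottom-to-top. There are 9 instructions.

Step 1: [20]
Step 2: [20, 15]
Step 3: [1]
Step 4: [-1]
Step 5: [-1, -1]
Step 6: [-1, -1, -1]
Step 7: [-1, -1, -1, -1]
Step 8: [-1, -1, -1, -1, -1]
Step 9: [-1, -1, -1, 0]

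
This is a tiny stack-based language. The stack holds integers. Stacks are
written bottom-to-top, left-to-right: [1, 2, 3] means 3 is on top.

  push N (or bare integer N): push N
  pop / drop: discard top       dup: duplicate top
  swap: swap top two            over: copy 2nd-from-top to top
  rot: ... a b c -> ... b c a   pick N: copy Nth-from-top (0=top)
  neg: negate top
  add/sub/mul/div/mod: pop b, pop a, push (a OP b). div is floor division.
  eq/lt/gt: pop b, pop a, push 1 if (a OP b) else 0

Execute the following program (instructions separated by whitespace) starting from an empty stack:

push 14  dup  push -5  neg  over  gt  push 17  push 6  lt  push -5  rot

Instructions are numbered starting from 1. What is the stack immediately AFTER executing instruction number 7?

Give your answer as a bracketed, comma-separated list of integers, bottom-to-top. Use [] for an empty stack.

Answer: [14, 14, 0, 17]

Derivation:
Step 1 ('push 14'): [14]
Step 2 ('dup'): [14, 14]
Step 3 ('push -5'): [14, 14, -5]
Step 4 ('neg'): [14, 14, 5]
Step 5 ('over'): [14, 14, 5, 14]
Step 6 ('gt'): [14, 14, 0]
Step 7 ('push 17'): [14, 14, 0, 17]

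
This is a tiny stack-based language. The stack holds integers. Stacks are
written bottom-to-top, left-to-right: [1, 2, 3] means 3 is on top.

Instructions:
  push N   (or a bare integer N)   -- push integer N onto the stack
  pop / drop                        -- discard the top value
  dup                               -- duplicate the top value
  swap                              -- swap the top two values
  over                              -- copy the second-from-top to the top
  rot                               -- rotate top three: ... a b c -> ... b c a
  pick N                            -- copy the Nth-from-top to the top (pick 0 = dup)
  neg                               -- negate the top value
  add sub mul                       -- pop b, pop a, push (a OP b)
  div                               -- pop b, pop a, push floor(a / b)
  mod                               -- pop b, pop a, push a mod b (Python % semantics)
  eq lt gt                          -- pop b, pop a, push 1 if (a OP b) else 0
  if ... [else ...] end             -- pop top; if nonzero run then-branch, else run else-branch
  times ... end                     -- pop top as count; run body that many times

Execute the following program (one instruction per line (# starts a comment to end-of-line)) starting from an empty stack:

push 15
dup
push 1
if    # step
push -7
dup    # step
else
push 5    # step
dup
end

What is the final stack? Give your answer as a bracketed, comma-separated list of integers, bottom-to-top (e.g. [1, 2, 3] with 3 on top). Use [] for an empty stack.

Answer: [15, 15, -7, -7]

Derivation:
After 'push 15': [15]
After 'dup': [15, 15]
After 'push 1': [15, 15, 1]
After 'if': [15, 15]
After 'push -7': [15, 15, -7]
After 'dup': [15, 15, -7, -7]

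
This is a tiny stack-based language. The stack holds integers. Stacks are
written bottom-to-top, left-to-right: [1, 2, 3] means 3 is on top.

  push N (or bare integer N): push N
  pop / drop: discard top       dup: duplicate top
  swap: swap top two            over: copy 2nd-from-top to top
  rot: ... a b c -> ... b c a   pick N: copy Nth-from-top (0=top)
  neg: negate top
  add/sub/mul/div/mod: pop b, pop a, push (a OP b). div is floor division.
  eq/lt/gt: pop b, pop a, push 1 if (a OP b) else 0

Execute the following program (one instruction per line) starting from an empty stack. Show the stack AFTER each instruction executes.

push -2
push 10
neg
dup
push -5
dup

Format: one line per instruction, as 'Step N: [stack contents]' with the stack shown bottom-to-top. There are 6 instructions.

Step 1: [-2]
Step 2: [-2, 10]
Step 3: [-2, -10]
Step 4: [-2, -10, -10]
Step 5: [-2, -10, -10, -5]
Step 6: [-2, -10, -10, -5, -5]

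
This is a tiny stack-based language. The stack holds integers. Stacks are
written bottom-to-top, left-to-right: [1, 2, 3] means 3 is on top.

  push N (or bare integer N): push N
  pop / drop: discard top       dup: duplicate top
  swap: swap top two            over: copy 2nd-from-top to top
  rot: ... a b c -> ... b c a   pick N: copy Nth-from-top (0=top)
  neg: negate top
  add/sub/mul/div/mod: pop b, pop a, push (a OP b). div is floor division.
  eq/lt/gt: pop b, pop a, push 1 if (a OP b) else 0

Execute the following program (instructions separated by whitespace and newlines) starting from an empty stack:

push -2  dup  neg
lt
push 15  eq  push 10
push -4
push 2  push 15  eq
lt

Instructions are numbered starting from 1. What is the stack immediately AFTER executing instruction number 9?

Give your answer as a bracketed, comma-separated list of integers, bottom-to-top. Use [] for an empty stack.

Answer: [0, 10, -4, 2]

Derivation:
Step 1 ('push -2'): [-2]
Step 2 ('dup'): [-2, -2]
Step 3 ('neg'): [-2, 2]
Step 4 ('lt'): [1]
Step 5 ('push 15'): [1, 15]
Step 6 ('eq'): [0]
Step 7 ('push 10'): [0, 10]
Step 8 ('push -4'): [0, 10, -4]
Step 9 ('push 2'): [0, 10, -4, 2]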